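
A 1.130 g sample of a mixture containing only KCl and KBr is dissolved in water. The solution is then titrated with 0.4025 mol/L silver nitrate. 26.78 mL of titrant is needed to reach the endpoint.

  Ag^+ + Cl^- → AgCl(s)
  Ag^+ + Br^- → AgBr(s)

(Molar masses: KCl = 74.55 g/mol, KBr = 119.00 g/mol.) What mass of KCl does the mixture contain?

0.2561 g

n(AgNO3) = 0.02678 × 0.4025 = 0.01078 mol
Let x = n(KCl), y = n(KBr).
Titrant: 1x + 1y = 0.01078;  mass: 74.55x + 119.00y = 1.130
Solving, x = 3.435 × 10^-3 mol, y = 7.344 × 10^-3 mol
mass of KCl = 3.435 × 10^-3 × 74.55 = 0.2561 g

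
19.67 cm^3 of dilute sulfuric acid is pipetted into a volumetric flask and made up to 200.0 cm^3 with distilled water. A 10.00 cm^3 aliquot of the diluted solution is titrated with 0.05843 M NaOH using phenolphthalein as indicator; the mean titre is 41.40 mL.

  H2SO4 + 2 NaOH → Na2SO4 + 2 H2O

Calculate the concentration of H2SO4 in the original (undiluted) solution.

1.230 M

n(NaOH) = 0.04140 × 0.05843 = 2.419 × 10^-3 mol
From the 1:2 ratio, n(H2SO4) in the aliquot = 1/2 × 2.419 × 10^-3 = 1.210 × 10^-3 mol
[H2SO4]_dilute = 1.210 × 10^-3 / 0.01000 = 0.1210 mol/L
Dilution factor = 200.0 / 19.67 = 10.17
[H2SO4]_stock = 0.1210 × 10.17 = 1.230 mol/L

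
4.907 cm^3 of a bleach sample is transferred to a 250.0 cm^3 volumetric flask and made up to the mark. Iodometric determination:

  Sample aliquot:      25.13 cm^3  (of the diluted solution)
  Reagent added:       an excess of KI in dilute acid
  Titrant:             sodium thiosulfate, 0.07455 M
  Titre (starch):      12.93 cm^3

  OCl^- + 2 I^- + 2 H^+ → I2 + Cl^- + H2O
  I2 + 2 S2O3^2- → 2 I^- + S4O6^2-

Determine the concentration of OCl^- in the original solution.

n(S2O3^2-) = 0.01293 × 0.07455 = 9.639 × 10^-4 mol
n(I2) = n(S2O3^2-)/2 = 4.820 × 10^-4 mol
n(OCl^-) in the aliquot = 4.820 × 10^-4 mol (1:1 ratio)
[OCl^-]_dilute = 4.820 × 10^-4 / 0.02513 = 0.01918 mol/L
[OCl^-]_original = 0.01918 × 250.0/4.907 = 0.9771 mol/L

0.9771 M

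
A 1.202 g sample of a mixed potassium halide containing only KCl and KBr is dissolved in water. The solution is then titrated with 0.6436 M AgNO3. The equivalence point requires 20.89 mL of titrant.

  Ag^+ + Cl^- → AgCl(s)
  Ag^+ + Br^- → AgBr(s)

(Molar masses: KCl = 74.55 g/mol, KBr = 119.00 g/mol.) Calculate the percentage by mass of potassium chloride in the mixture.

n(AgNO3) = 0.02089 × 0.6436 = 0.01344 mol
Let x = n(KCl), y = n(KBr).
Titrant: 1x + 1y = 0.01344;  mass: 74.55x + 119.00y = 1.202
Solving, x = 8.952 × 10^-3 mol, y = 4.492 × 10^-3 mol
mass of KCl = 8.952 × 10^-3 × 74.55 = 0.6674 g
% KCl = 0.6674 / 1.202 × 100 = 55.52 %

55.52 %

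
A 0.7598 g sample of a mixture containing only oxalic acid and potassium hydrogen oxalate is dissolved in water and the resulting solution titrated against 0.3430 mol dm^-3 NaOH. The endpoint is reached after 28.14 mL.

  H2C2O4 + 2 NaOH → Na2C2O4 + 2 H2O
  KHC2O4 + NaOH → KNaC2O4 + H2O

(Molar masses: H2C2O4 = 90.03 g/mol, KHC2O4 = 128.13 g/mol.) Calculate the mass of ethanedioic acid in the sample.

n(NaOH) = 0.02814 × 0.3430 = 9.652 × 10^-3 mol
Let x = n(H2C2O4), y = n(KHC2O4).
Titrant: 2x + 1y = 9.652 × 10^-3;  mass: 90.03x + 128.13y = 0.7598
Solving, x = 2.869 × 10^-3 mol, y = 3.914 × 10^-3 mol
mass of H2C2O4 = 2.869 × 10^-3 × 90.03 = 0.2583 g

0.2583 g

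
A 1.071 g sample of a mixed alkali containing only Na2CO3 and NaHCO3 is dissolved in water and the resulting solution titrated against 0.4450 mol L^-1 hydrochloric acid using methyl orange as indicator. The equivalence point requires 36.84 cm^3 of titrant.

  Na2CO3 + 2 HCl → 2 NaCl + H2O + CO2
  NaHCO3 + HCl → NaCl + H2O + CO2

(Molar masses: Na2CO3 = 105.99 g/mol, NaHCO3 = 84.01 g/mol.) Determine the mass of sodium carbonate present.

0.5233 g

n(HCl) = 0.03684 × 0.4450 = 0.01639 mol
Let x = n(Na2CO3), y = n(NaHCO3).
Titrant: 2x + 1y = 0.01639;  mass: 105.99x + 84.01y = 1.071
Solving, x = 4.937 × 10^-3 mol, y = 6.520 × 10^-3 mol
mass of Na2CO3 = 4.937 × 10^-3 × 105.99 = 0.5233 g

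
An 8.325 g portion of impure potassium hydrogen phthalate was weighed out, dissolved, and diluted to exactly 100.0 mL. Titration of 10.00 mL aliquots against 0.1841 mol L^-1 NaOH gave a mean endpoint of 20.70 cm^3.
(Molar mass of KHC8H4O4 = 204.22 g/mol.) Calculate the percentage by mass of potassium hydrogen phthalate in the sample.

93.48 %

KHC8H4O4 + NaOH → KNaC8H4O4 + H2O
n(NaOH) per titration = 0.02070 × 0.1841 = 3.811 × 10^-3 mol
n(KHC8H4O4) in each aliquot = 3.811 × 10^-3 mol (1:1 ratio)
n(KHC8H4O4) in the whole flask = 3.811 × 10^-3 × 100.0/10.00 = 0.03811 mol
mass of KHC8H4O4 = 0.03811 × 204.22 = 7.783 g
% KHC8H4O4 = 7.783 / 8.325 × 100 = 93.48 %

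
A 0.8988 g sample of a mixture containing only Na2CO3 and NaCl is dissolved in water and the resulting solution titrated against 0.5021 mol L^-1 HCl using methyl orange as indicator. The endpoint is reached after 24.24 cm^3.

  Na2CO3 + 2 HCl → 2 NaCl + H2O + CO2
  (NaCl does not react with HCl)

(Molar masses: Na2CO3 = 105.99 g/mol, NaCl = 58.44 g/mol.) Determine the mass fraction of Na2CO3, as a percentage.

71.76 %

n(HCl) = 0.02424 × 0.5021 = 0.01217 mol
Let x = n(Na2CO3), y = n(NaCl).
Titrant: 2x = 0.01217;  mass: 105.99x + 58.44y = 0.8988
Solving, x = 6.085 × 10^-3 mol, y = 4.343 × 10^-3 mol
mass of Na2CO3 = 6.085 × 10^-3 × 105.99 = 0.6450 g
% Na2CO3 = 0.6450 / 0.8988 × 100 = 71.76 %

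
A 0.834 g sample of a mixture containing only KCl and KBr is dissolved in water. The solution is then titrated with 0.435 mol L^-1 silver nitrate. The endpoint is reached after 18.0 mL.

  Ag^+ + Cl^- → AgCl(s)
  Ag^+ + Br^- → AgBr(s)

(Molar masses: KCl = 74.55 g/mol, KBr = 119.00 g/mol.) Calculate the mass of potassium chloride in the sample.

n(AgNO3) = 0.0180 × 0.435 = 7.83 × 10^-3 mol
Let x = n(KCl), y = n(KBr).
Titrant: 1x + 1y = 7.83 × 10^-3;  mass: 74.55x + 119.00y = 0.834
Solving, x = 2.20 × 10^-3 mol, y = 5.63 × 10^-3 mol
mass of KCl = 2.20 × 10^-3 × 74.55 = 0.164 g

0.164 g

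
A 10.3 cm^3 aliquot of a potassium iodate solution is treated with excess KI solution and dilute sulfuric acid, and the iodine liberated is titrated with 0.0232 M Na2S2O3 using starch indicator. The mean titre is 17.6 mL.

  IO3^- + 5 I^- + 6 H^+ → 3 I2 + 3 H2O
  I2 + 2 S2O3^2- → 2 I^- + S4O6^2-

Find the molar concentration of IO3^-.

n(S2O3^2-) = 0.0176 × 0.0232 = 4.08 × 10^-4 mol
n(I2) = n(S2O3^2-)/2 = 2.04 × 10^-4 mol
From the 1:3 ratio, n(IO3^-) in the aliquot = 1/3 × 2.04 × 10^-4 = 6.81 × 10^-5 mol
[IO3^-] = 6.81 × 10^-5 / 0.0103 = 0.00661 mol/L

0.00661 M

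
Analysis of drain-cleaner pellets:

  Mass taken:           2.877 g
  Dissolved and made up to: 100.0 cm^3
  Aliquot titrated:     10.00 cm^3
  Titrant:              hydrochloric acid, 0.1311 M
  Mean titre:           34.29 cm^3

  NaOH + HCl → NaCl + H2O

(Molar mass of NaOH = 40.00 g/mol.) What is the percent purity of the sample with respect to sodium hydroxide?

n(HCl) per titration = 0.03429 × 0.1311 = 4.495 × 10^-3 mol
n(NaOH) in each aliquot = 4.495 × 10^-3 mol (1:1 ratio)
n(NaOH) in the whole flask = 4.495 × 10^-3 × 100.0/10.00 = 0.04495 mol
mass of NaOH = 0.04495 × 40.00 = 1.798 g
% NaOH = 1.798 / 2.877 × 100 = 62.50 %

62.50 %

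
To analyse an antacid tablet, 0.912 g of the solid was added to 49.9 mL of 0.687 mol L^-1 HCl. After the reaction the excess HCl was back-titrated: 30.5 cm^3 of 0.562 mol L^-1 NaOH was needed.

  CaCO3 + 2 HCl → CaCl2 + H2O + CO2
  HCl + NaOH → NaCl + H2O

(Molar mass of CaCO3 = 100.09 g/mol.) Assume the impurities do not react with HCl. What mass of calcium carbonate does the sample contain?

0.858 g

n(HCl) added = 0.0499 × 0.687 = 0.0343 mol
n(NaOH) used in back-titration = 0.0305 × 0.562 = 0.0171 mol
n(HCl) left over = 0.0171 mol (1:1 ratio)
n(HCl) consumed by analyte = 0.0343 − 0.0171 = 0.0171 mol
From the 1:2 ratio, n(CaCO3) = 1/2 × 0.0171 = 8.57 × 10^-3 mol
mass of CaCO3 = 8.57 × 10^-3 × 100.09 = 0.858 g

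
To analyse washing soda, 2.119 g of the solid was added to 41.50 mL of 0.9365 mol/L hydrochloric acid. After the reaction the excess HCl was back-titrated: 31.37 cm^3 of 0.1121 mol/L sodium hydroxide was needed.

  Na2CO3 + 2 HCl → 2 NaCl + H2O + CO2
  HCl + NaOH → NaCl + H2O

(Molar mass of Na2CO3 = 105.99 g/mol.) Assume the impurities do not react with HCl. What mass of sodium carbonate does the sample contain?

1.873 g

n(HCl) added = 0.04150 × 0.9365 = 0.03886 mol
n(NaOH) used in back-titration = 0.03137 × 0.1121 = 3.517 × 10^-3 mol
n(HCl) left over = 3.517 × 10^-3 mol (1:1 ratio)
n(HCl) consumed by analyte = 0.03886 − 3.517 × 10^-3 = 0.03535 mol
From the 1:2 ratio, n(Na2CO3) = 1/2 × 0.03535 = 0.01767 mol
mass of Na2CO3 = 0.01767 × 105.99 = 1.873 g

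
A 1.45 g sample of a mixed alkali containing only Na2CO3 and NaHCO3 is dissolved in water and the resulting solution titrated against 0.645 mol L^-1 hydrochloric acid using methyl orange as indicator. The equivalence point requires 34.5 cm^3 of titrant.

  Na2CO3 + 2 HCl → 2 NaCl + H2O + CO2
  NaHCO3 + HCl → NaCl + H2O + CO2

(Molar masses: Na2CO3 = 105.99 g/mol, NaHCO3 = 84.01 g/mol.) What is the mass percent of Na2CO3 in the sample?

49.4 %

n(HCl) = 0.0345 × 0.645 = 0.0223 mol
Let x = n(Na2CO3), y = n(NaHCO3).
Titrant: 2x + 1y = 0.0223;  mass: 105.99x + 84.01y = 1.45
Solving, x = 6.76 × 10^-3 mol, y = 8.73 × 10^-3 mol
mass of Na2CO3 = 6.76 × 10^-3 × 105.99 = 0.717 g
% Na2CO3 = 0.717 / 1.45 × 100 = 49.4 %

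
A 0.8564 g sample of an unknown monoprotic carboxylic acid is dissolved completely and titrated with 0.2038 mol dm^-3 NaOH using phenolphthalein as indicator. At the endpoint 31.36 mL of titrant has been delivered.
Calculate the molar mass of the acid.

134.0 g/mol

n(NaOH) = 0.03136 L × 0.2038 mol/L = 6.391 × 10^-3 mol
n(HA) = 6.391 × 10^-3 mol (1:1 ratio)
M = m / n = 0.8564 g / 6.391 × 10^-3 mol = 134.0 g/mol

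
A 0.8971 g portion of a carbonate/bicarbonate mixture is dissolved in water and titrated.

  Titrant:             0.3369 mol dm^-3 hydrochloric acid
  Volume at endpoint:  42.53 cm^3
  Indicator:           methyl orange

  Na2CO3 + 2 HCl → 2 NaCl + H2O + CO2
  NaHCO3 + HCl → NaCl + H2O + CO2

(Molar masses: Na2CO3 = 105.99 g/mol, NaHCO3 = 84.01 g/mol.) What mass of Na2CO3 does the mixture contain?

n(HCl) = 0.04253 × 0.3369 = 0.01433 mol
Let x = n(Na2CO3), y = n(NaHCO3).
Titrant: 2x + 1y = 0.01433;  mass: 105.99x + 84.01y = 0.8971
Solving, x = 4.943 × 10^-3 mol, y = 4.442 × 10^-3 mol
mass of Na2CO3 = 4.943 × 10^-3 × 105.99 = 0.5239 g

0.5239 g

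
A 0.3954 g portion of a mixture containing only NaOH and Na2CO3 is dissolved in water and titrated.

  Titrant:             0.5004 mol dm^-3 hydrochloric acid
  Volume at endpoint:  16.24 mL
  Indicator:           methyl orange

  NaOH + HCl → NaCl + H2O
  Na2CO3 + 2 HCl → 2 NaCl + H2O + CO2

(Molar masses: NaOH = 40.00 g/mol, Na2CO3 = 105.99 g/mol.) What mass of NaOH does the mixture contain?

n(HCl) = 0.01624 × 0.5004 = 8.126 × 10^-3 mol
Let x = n(NaOH), y = n(Na2CO3).
Titrant: 1x + 2y = 8.126 × 10^-3;  mass: 40.00x + 105.99y = 0.3954
Solving, x = 2.714 × 10^-3 mol, y = 2.706 × 10^-3 mol
mass of NaOH = 2.714 × 10^-3 × 40.00 = 0.1085 g

0.1085 g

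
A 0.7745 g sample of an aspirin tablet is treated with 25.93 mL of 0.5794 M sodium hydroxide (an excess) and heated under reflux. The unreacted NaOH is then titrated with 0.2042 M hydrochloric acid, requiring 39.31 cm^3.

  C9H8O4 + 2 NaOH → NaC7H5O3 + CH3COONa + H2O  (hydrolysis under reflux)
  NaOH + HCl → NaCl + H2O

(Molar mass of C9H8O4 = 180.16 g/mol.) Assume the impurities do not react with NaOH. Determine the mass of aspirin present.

n(NaOH) added = 0.02593 × 0.5794 = 0.01502 mol
n(HCl) used in back-titration = 0.03931 × 0.2042 = 8.027 × 10^-3 mol
n(NaOH) left over = 8.027 × 10^-3 mol (1:1 ratio)
n(NaOH) consumed by analyte = 0.01502 − 8.027 × 10^-3 = 6.997 × 10^-3 mol
From the 1:2 ratio, n(C9H8O4) = 1/2 × 6.997 × 10^-3 = 3.498 × 10^-3 mol
mass of C9H8O4 = 3.498 × 10^-3 × 180.16 = 0.6303 g

0.6303 g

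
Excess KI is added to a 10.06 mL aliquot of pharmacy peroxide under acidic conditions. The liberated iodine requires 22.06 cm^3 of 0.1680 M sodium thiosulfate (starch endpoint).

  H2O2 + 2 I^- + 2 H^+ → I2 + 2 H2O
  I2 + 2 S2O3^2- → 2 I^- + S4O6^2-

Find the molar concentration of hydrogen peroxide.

n(S2O3^2-) = 0.02206 × 0.1680 = 3.706 × 10^-3 mol
n(I2) = n(S2O3^2-)/2 = 1.853 × 10^-3 mol
n(H2O2) in the aliquot = 1.853 × 10^-3 mol (1:1 ratio)
[H2O2] = 1.853 × 10^-3 / 0.01006 = 0.1842 mol/L

0.1842 M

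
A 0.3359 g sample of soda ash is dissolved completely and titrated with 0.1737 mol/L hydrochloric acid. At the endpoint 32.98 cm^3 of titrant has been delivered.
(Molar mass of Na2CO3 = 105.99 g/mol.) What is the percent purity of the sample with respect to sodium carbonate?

90.38 %

Na2CO3 + 2 HCl → 2 NaCl + H2O + CO2
n(HCl) = 0.03298 L × 0.1737 mol/L = 5.729 × 10^-3 mol
From the 1:2 ratio, n(Na2CO3) = 1/2 × 5.729 × 10^-3 = 2.864 × 10^-3 mol
mass of Na2CO3 = 2.864 × 10^-3 × 105.99 g/mol = 0.3036 g
% Na2CO3 = 0.3036 / 0.3359 × 100 = 90.38 %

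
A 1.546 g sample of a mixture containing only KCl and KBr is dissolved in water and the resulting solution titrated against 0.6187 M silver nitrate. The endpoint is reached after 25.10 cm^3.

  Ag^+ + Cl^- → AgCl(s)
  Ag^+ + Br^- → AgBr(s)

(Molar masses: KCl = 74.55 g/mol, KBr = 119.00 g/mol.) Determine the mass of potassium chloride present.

0.5065 g

n(AgNO3) = 0.02510 × 0.6187 = 0.01553 mol
Let x = n(KCl), y = n(KBr).
Titrant: 1x + 1y = 0.01553;  mass: 74.55x + 119.00y = 1.546
Solving, x = 6.794 × 10^-3 mol, y = 8.735 × 10^-3 mol
mass of KCl = 6.794 × 10^-3 × 74.55 = 0.5065 g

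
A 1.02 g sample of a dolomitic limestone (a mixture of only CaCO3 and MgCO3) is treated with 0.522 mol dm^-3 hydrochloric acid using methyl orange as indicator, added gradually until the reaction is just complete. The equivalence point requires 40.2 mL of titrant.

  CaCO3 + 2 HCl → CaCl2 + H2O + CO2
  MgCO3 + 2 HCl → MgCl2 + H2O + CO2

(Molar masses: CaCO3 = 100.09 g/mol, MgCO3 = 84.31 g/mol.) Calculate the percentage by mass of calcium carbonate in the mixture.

84.2 %

n(HCl) = 0.0402 × 0.522 = 0.0210 mol
Let x = n(CaCO3), y = n(MgCO3).
Titrant: 2x + 2y = 0.0210;  mass: 100.09x + 84.31y = 1.02
Solving, x = 8.58 × 10^-3 mol, y = 1.91 × 10^-3 mol
mass of CaCO3 = 8.58 × 10^-3 × 100.09 = 0.859 g
% CaCO3 = 0.859 / 1.02 × 100 = 84.2 %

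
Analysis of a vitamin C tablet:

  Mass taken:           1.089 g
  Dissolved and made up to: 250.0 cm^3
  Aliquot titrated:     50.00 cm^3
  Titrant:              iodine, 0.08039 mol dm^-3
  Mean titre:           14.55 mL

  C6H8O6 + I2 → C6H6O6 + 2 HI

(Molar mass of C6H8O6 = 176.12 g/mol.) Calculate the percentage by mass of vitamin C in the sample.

n(I2) per titration = 0.01455 × 0.08039 = 1.170 × 10^-3 mol
n(C6H8O6) in each aliquot = 1.170 × 10^-3 mol (1:1 ratio)
n(C6H8O6) in the whole flask = 1.170 × 10^-3 × 250.0/50.00 = 5.848 × 10^-3 mol
mass of C6H8O6 = 5.848 × 10^-3 × 176.12 = 1.030 g
% C6H8O6 = 1.030 / 1.089 × 100 = 94.58 %

94.58 %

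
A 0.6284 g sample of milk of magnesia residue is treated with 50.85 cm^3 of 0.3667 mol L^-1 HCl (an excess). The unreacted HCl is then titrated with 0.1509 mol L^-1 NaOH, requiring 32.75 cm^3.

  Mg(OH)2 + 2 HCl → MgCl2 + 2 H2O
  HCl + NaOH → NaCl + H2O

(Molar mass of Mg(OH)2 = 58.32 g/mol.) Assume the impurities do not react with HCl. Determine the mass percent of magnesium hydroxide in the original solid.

n(HCl) added = 0.05085 × 0.3667 = 0.01865 mol
n(NaOH) used in back-titration = 0.03275 × 0.1509 = 4.942 × 10^-3 mol
n(HCl) left over = 4.942 × 10^-3 mol (1:1 ratio)
n(HCl) consumed by analyte = 0.01865 − 4.942 × 10^-3 = 0.01370 mol
From the 1:2 ratio, n(Mg(OH)2) = 1/2 × 0.01370 = 6.852 × 10^-3 mol
mass of Mg(OH)2 = 6.852 × 10^-3 × 58.32 = 0.3996 g
% Mg(OH)2 = 0.3996 / 0.6284 × 100 = 63.59 %

63.59 %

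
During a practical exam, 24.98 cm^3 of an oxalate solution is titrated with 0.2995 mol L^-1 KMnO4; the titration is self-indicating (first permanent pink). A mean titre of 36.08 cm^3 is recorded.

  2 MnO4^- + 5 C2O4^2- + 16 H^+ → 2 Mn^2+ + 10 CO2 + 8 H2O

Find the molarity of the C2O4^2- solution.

1.081 mol/L

n(KMnO4) = 0.03608 L × 0.2995 mol/L = 0.01081 mol
From the 5:2 mole ratio, n(C2O4^2-) = 5/2 × 0.01081 = 0.02701 mol
[C2O4^2-] = 0.02701 mol / 0.02498 L = 1.081 mol/L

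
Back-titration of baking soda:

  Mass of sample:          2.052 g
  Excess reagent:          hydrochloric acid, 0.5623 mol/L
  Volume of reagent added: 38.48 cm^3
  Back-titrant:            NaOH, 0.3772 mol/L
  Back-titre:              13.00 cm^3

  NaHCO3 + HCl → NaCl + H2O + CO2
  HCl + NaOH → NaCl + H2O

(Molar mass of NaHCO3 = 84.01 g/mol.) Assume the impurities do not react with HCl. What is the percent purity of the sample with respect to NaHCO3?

68.51 %

n(HCl) added = 0.03848 × 0.5623 = 0.02164 mol
n(NaOH) used in back-titration = 0.01300 × 0.3772 = 4.904 × 10^-3 mol
n(HCl) left over = 4.904 × 10^-3 mol (1:1 ratio)
n(HCl) consumed by analyte = 0.02164 − 4.904 × 10^-3 = 0.01673 mol
n(NaHCO3) = 0.01673 mol (1:1 ratio)
mass of NaHCO3 = 0.01673 × 84.01 = 1.406 g
% NaHCO3 = 1.406 / 2.052 × 100 = 68.51 %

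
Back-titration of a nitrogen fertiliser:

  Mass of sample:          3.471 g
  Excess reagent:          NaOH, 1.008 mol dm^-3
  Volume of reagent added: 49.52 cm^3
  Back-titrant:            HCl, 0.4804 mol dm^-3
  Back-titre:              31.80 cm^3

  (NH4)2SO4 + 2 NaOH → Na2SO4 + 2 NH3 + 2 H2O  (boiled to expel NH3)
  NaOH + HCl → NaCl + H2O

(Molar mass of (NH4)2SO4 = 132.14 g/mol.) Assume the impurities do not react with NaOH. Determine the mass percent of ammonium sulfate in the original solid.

65.94 %

n(NaOH) added = 0.04952 × 1.008 = 0.04992 mol
n(HCl) used in back-titration = 0.03180 × 0.4804 = 0.01528 mol
n(NaOH) left over = 0.01528 mol (1:1 ratio)
n(NaOH) consumed by analyte = 0.04992 − 0.01528 = 0.03464 mol
From the 1:2 ratio, n((NH4)2SO4) = 1/2 × 0.03464 = 0.01732 mol
mass of (NH4)2SO4 = 0.01732 × 132.14 = 2.289 g
% (NH4)2SO4 = 2.289 / 3.471 × 100 = 65.94 %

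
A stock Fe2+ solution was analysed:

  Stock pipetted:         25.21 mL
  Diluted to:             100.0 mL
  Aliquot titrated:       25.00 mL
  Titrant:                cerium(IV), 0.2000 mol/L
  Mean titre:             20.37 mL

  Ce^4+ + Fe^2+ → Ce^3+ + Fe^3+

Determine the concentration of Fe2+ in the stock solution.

0.6464 mol/L

n(Ce4+) = 0.02037 × 0.2000 = 4.074 × 10^-3 mol
n(Fe2+) in the aliquot = 4.074 × 10^-3 mol (1:1 ratio)
[Fe2+]_dilute = 4.074 × 10^-3 / 0.02500 = 0.1630 mol/L
Dilution factor = 100.0 / 25.21 = 3.967
[Fe2+]_stock = 0.1630 × 3.967 = 0.6464 mol/L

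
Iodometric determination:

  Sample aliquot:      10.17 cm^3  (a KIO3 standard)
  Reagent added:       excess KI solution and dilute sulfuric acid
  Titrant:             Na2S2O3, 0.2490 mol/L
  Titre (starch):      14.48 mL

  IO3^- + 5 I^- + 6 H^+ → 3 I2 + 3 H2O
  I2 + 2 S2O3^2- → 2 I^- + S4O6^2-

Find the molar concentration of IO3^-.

0.05909 mol/L

n(S2O3^2-) = 0.01448 × 0.2490 = 3.606 × 10^-3 mol
n(I2) = n(S2O3^2-)/2 = 1.803 × 10^-3 mol
From the 1:3 ratio, n(IO3^-) in the aliquot = 1/3 × 1.803 × 10^-3 = 6.009 × 10^-4 mol
[IO3^-] = 6.009 × 10^-4 / 0.01017 = 0.05909 mol/L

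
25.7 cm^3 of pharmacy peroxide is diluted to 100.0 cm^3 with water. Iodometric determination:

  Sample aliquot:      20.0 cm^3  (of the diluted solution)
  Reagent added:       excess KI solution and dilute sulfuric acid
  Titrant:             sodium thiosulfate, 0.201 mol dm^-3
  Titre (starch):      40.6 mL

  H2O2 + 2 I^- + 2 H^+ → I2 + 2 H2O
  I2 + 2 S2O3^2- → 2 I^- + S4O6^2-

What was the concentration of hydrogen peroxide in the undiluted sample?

n(S2O3^2-) = 0.0406 × 0.201 = 8.16 × 10^-3 mol
n(I2) = n(S2O3^2-)/2 = 4.08 × 10^-3 mol
n(H2O2) in the aliquot = 4.08 × 10^-3 mol (1:1 ratio)
[H2O2]_dilute = 4.08 × 10^-3 / 0.0200 = 0.204 mol/L
[H2O2]_original = 0.204 × 100.0/25.7 = 0.794 mol/L

0.794 mol/L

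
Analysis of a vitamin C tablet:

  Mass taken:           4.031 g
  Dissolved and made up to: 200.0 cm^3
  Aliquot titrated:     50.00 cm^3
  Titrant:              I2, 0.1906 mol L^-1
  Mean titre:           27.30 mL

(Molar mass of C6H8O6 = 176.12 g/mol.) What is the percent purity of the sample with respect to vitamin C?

90.94 %

C6H8O6 + I2 → C6H6O6 + 2 HI
n(I2) per titration = 0.02730 × 0.1906 = 5.203 × 10^-3 mol
n(C6H8O6) in each aliquot = 5.203 × 10^-3 mol (1:1 ratio)
n(C6H8O6) in the whole flask = 5.203 × 10^-3 × 200.0/50.00 = 0.02081 mol
mass of C6H8O6 = 0.02081 × 176.12 = 3.666 g
% C6H8O6 = 3.666 / 4.031 × 100 = 90.94 %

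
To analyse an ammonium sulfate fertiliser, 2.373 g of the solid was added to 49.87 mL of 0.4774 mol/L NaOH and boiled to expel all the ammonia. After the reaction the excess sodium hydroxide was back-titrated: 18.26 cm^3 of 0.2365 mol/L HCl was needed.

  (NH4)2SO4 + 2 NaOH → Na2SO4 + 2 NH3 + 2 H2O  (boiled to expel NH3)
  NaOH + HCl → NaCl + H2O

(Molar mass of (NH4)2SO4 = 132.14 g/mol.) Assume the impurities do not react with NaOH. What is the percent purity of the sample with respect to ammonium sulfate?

54.26 %

n(NaOH) added = 0.04987 × 0.4774 = 0.02381 mol
n(HCl) used in back-titration = 0.01826 × 0.2365 = 4.318 × 10^-3 mol
n(NaOH) left over = 4.318 × 10^-3 mol (1:1 ratio)
n(NaOH) consumed by analyte = 0.02381 − 4.318 × 10^-3 = 0.01949 mol
From the 1:2 ratio, n((NH4)2SO4) = 1/2 × 0.01949 = 9.745 × 10^-3 mol
mass of (NH4)2SO4 = 9.745 × 10^-3 × 132.14 = 1.288 g
% (NH4)2SO4 = 1.288 / 2.373 × 100 = 54.26 %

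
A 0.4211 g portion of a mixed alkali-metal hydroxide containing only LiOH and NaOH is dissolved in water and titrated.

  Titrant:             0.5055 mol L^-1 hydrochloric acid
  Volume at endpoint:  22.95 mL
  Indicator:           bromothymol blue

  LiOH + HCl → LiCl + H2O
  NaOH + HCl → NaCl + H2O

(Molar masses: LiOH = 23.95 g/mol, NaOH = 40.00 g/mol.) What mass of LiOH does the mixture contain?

n(HCl) = 0.02295 × 0.5055 = 0.01160 mol
Let x = n(LiOH), y = n(NaOH).
Titrant: 1x + 1y = 0.01160;  mass: 23.95x + 40.00y = 0.4211
Solving, x = 2.676 × 10^-3 mol, y = 8.925 × 10^-3 mol
mass of LiOH = 2.676 × 10^-3 × 23.95 = 0.06409 g

0.06409 g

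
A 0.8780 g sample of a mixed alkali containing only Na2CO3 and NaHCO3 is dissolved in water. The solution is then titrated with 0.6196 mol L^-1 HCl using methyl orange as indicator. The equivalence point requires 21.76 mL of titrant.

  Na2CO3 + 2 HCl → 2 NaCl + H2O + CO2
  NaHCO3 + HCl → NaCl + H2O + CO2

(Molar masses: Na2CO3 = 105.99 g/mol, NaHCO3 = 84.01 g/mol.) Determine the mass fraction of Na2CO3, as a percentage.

n(HCl) = 0.02176 × 0.6196 = 0.01348 mol
Let x = n(Na2CO3), y = n(NaHCO3).
Titrant: 2x + 1y = 0.01348;  mass: 105.99x + 84.01y = 0.8780
Solving, x = 4.106 × 10^-3 mol, y = 5.271 × 10^-3 mol
mass of Na2CO3 = 4.106 × 10^-3 × 105.99 = 0.4351 g
% Na2CO3 = 0.4351 / 0.8780 × 100 = 49.56 %

49.56 %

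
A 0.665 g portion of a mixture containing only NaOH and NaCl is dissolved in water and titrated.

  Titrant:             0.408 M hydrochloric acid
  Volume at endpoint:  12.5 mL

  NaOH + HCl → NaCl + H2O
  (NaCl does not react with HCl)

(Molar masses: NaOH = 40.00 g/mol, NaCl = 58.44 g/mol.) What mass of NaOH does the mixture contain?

n(HCl) = 0.0125 × 0.408 = 5.10 × 10^-3 mol
Let x = n(NaOH), y = n(NaCl).
Titrant: 1x = 5.10 × 10^-3;  mass: 40.00x + 58.44y = 0.665
Solving, x = 5.10 × 10^-3 mol, y = 7.89 × 10^-3 mol
mass of NaOH = 5.10 × 10^-3 × 40.00 = 0.204 g

0.204 g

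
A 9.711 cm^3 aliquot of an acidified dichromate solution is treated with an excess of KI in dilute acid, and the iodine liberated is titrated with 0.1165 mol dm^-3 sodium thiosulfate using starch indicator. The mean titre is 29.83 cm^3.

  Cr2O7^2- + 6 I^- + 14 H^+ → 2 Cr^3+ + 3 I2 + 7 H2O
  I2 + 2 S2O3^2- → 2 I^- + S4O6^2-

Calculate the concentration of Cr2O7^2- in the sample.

0.05964 mol/L

n(S2O3^2-) = 0.02983 × 0.1165 = 3.475 × 10^-3 mol
n(I2) = n(S2O3^2-)/2 = 1.738 × 10^-3 mol
From the 1:3 ratio, n(Cr2O7^2-) in the aliquot = 1/3 × 1.738 × 10^-3 = 5.792 × 10^-4 mol
[Cr2O7^2-] = 5.792 × 10^-4 / 0.009711 = 0.05964 mol/L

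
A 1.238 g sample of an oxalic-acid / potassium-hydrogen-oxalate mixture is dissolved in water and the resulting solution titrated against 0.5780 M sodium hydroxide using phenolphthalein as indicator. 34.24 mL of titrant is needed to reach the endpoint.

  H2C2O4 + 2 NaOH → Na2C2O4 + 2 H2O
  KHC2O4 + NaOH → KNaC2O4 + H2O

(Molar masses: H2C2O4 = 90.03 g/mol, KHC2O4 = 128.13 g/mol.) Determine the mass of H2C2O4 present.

0.7029 g

n(NaOH) = 0.03424 × 0.5780 = 0.01979 mol
Let x = n(H2C2O4), y = n(KHC2O4).
Titrant: 2x + 1y = 0.01979;  mass: 90.03x + 128.13y = 1.238
Solving, x = 7.807 × 10^-3 mol, y = 4.176 × 10^-3 mol
mass of H2C2O4 = 7.807 × 10^-3 × 90.03 = 0.7029 g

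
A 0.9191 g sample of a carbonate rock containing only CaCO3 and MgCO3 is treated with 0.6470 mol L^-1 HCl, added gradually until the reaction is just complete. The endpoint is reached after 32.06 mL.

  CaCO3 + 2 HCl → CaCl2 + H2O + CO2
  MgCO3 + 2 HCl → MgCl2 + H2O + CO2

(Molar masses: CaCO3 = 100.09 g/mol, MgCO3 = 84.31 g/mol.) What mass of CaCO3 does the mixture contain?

n(HCl) = 0.03206 × 0.6470 = 0.02074 mol
Let x = n(CaCO3), y = n(MgCO3).
Titrant: 2x + 2y = 0.02074;  mass: 100.09x + 84.31y = 0.9191
Solving, x = 2.832 × 10^-3 mol, y = 7.540 × 10^-3 mol
mass of CaCO3 = 2.832 × 10^-3 × 100.09 = 0.2834 g

0.2834 g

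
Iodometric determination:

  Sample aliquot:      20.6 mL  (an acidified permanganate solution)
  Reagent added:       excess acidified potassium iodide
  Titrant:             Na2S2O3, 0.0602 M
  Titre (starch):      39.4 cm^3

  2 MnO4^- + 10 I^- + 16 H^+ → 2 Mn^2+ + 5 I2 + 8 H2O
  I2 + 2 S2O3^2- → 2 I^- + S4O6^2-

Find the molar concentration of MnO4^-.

0.0230 M

n(S2O3^2-) = 0.0394 × 0.0602 = 2.37 × 10^-3 mol
n(I2) = n(S2O3^2-)/2 = 1.19 × 10^-3 mol
From the 2:5 ratio, n(MnO4^-) in the aliquot = 2/5 × 1.19 × 10^-3 = 4.74 × 10^-4 mol
[MnO4^-] = 4.74 × 10^-4 / 0.0206 = 0.0230 mol/L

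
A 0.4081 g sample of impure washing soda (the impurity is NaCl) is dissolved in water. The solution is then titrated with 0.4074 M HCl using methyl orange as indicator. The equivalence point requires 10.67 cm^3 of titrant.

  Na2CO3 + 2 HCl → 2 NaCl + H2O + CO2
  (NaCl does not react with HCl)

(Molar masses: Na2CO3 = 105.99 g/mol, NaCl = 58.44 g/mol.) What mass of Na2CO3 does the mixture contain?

n(HCl) = 0.01067 × 0.4074 = 4.347 × 10^-3 mol
Let x = n(Na2CO3), y = n(NaCl).
Titrant: 2x = 4.347 × 10^-3;  mass: 105.99x + 58.44y = 0.4081
Solving, x = 2.173 × 10^-3 mol, y = 3.041 × 10^-3 mol
mass of Na2CO3 = 2.173 × 10^-3 × 105.99 = 0.2304 g

0.2304 g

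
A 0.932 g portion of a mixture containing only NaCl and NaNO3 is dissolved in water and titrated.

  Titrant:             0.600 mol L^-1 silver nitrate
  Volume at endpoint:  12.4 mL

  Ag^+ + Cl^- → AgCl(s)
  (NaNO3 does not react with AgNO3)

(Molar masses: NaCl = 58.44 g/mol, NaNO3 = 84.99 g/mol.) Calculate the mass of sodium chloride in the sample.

n(AgNO3) = 0.0124 × 0.600 = 7.44 × 10^-3 mol
Let x = n(NaCl), y = n(NaNO3).
Titrant: 1x = 7.44 × 10^-3;  mass: 58.44x + 84.99y = 0.932
Solving, x = 7.44 × 10^-3 mol, y = 5.85 × 10^-3 mol
mass of NaCl = 7.44 × 10^-3 × 58.44 = 0.435 g

0.435 g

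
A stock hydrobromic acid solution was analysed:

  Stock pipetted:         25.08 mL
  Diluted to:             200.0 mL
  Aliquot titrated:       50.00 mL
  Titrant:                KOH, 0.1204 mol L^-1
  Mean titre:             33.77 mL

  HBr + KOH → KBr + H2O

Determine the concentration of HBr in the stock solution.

0.6485 mol/L

n(KOH) = 0.03377 × 0.1204 = 4.066 × 10^-3 mol
n(HBr) in the aliquot = 4.066 × 10^-3 mol (1:1 ratio)
[HBr]_dilute = 4.066 × 10^-3 / 0.05000 = 0.08132 mol/L
Dilution factor = 200.0 / 25.08 = 7.974
[HBr]_stock = 0.08132 × 7.974 = 0.6485 mol/L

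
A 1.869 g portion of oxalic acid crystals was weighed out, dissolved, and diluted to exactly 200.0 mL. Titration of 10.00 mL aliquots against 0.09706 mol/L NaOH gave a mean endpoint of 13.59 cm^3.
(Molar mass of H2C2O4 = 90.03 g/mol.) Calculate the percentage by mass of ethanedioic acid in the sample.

H2C2O4 + 2 NaOH → Na2C2O4 + 2 H2O
n(NaOH) per titration = 0.01359 × 0.09706 = 1.319 × 10^-3 mol
From the 1:2 ratio, n(H2C2O4) in each aliquot = 1/2 × 1.319 × 10^-3 = 6.595 × 10^-4 mol
n(H2C2O4) in the whole flask = 6.595 × 10^-4 × 200.0/10.00 = 0.01319 mol
mass of H2C2O4 = 0.01319 × 90.03 = 1.188 g
% H2C2O4 = 1.188 / 1.869 × 100 = 63.54 %

63.54 %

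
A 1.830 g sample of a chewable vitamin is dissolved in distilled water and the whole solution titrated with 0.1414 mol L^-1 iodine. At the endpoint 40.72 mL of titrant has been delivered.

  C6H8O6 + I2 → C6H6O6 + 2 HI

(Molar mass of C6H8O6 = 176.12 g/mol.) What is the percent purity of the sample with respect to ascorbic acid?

55.41 %

n(I2) = 0.04072 L × 0.1414 mol/L = 5.758 × 10^-3 mol
n(C6H8O6) = 5.758 × 10^-3 mol (1:1 ratio)
mass of C6H8O6 = 5.758 × 10^-3 × 176.12 g/mol = 1.014 g
% C6H8O6 = 1.014 / 1.830 × 100 = 55.41 %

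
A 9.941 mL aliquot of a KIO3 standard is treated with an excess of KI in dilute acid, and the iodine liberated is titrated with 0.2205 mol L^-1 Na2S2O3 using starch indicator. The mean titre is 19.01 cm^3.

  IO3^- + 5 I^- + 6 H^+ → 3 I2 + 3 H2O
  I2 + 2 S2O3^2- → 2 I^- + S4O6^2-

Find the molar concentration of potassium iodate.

0.07028 mol/L

n(S2O3^2-) = 0.01901 × 0.2205 = 4.192 × 10^-3 mol
n(I2) = n(S2O3^2-)/2 = 2.096 × 10^-3 mol
From the 1:3 ratio, n(IO3^-) in the aliquot = 1/3 × 2.096 × 10^-3 = 6.986 × 10^-4 mol
[IO3^-] = 6.986 × 10^-4 / 0.009941 = 0.07028 mol/L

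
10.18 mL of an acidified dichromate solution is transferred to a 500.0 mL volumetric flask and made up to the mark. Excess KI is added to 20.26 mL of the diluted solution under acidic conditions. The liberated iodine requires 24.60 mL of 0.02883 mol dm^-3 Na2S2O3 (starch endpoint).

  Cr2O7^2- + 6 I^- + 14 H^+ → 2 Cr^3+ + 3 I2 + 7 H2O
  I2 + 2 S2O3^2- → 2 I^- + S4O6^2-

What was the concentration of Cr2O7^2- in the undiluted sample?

0.2866 mol/L

n(S2O3^2-) = 0.02460 × 0.02883 = 7.092 × 10^-4 mol
n(I2) = n(S2O3^2-)/2 = 3.546 × 10^-4 mol
From the 1:3 ratio, n(Cr2O7^2-) in the aliquot = 1/3 × 3.546 × 10^-4 = 1.182 × 10^-4 mol
[Cr2O7^2-]_dilute = 1.182 × 10^-4 / 0.02026 = 0.005834 mol/L
[Cr2O7^2-]_original = 0.005834 × 500.0/10.18 = 0.2866 mol/L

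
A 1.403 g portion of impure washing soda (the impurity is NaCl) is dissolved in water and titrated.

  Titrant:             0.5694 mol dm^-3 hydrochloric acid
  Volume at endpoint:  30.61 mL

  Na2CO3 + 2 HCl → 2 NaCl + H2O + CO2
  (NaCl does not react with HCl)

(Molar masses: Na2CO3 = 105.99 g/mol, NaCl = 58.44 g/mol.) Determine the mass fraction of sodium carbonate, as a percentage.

n(HCl) = 0.03061 × 0.5694 = 0.01743 mol
Let x = n(Na2CO3), y = n(NaCl).
Titrant: 2x = 0.01743;  mass: 105.99x + 58.44y = 1.403
Solving, x = 8.715 × 10^-3 mol, y = 8.202 × 10^-3 mol
mass of Na2CO3 = 8.715 × 10^-3 × 105.99 = 0.9237 g
% Na2CO3 = 0.9237 / 1.403 × 100 = 65.84 %

65.84 %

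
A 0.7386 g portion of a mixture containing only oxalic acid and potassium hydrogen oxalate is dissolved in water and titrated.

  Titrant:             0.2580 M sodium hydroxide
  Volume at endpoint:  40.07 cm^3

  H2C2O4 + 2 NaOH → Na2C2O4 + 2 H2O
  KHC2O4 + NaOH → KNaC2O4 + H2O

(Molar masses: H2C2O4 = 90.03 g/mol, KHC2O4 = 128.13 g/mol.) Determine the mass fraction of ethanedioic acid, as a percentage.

n(NaOH) = 0.04007 × 0.2580 = 0.01034 mol
Let x = n(H2C2O4), y = n(KHC2O4).
Titrant: 2x + 1y = 0.01034;  mass: 90.03x + 128.13y = 0.7386
Solving, x = 3.525 × 10^-3 mol, y = 3.287 × 10^-3 mol
mass of H2C2O4 = 3.525 × 10^-3 × 90.03 = 0.3174 g
% H2C2O4 = 0.3174 / 0.7386 × 100 = 42.97 %

42.97 %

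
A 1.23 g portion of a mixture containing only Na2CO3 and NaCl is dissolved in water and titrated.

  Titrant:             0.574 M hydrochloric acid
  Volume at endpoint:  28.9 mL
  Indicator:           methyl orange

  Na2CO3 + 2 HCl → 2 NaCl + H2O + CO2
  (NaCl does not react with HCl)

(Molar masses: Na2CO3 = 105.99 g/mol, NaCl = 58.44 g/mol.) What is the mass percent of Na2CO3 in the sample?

71.5 %

n(HCl) = 0.0289 × 0.574 = 0.0166 mol
Let x = n(Na2CO3), y = n(NaCl).
Titrant: 2x = 0.0166;  mass: 105.99x + 58.44y = 1.23
Solving, x = 8.29 × 10^-3 mol, y = 6.00 × 10^-3 mol
mass of Na2CO3 = 8.29 × 10^-3 × 105.99 = 0.879 g
% Na2CO3 = 0.879 / 1.23 × 100 = 71.5 %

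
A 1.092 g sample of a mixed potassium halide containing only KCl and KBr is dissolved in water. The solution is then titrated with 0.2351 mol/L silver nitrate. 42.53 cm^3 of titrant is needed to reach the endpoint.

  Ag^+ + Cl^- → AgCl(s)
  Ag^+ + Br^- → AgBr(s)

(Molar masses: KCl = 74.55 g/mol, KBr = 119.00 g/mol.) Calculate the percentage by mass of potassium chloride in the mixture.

15.03 %

n(AgNO3) = 0.04253 × 0.2351 = 9.999 × 10^-3 mol
Let x = n(KCl), y = n(KBr).
Titrant: 1x + 1y = 9.999 × 10^-3;  mass: 74.55x + 119.00y = 1.092
Solving, x = 2.202 × 10^-3 mol, y = 7.797 × 10^-3 mol
mass of KCl = 2.202 × 10^-3 × 74.55 = 0.1641 g
% KCl = 0.1641 / 1.092 × 100 = 15.03 %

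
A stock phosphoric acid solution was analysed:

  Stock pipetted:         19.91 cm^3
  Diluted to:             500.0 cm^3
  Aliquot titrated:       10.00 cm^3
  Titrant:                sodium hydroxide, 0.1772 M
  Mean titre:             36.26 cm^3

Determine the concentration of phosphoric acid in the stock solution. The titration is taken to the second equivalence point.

8.068 M

H3PO4 + 2 NaOH → Na2HPO4 + 2 H2O
n(NaOH) = 0.03626 × 0.1772 = 6.425 × 10^-3 mol
From the 1:2 ratio, n(H3PO4) in the aliquot = 1/2 × 6.425 × 10^-3 = 3.213 × 10^-3 mol
[H3PO4]_dilute = 3.213 × 10^-3 / 0.01000 = 0.3213 mol/L
Dilution factor = 500.0 / 19.91 = 25.11
[H3PO4]_stock = 0.3213 × 25.11 = 8.068 mol/L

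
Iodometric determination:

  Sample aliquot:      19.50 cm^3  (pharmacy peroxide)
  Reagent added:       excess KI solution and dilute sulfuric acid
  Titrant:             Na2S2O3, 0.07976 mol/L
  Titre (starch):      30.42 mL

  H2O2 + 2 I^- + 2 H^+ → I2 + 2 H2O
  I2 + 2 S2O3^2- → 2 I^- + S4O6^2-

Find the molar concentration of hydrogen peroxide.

0.06221 mol/L

n(S2O3^2-) = 0.03042 × 0.07976 = 2.426 × 10^-3 mol
n(I2) = n(S2O3^2-)/2 = 1.213 × 10^-3 mol
n(H2O2) in the aliquot = 1.213 × 10^-3 mol (1:1 ratio)
[H2O2] = 1.213 × 10^-3 / 0.01950 = 0.06221 mol/L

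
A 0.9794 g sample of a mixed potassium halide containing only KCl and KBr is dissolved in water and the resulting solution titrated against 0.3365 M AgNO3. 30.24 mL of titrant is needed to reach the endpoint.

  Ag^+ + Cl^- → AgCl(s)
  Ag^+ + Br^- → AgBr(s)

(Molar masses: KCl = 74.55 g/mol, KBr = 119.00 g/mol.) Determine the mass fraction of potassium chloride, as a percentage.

n(AgNO3) = 0.03024 × 0.3365 = 0.01018 mol
Let x = n(KCl), y = n(KBr).
Titrant: 1x + 1y = 0.01018;  mass: 74.55x + 119.00y = 0.9794
Solving, x = 5.208 × 10^-3 mol, y = 4.967 × 10^-3 mol
mass of KCl = 5.208 × 10^-3 × 74.55 = 0.3883 g
% KCl = 0.3883 / 0.9794 × 100 = 39.65 %

39.65 %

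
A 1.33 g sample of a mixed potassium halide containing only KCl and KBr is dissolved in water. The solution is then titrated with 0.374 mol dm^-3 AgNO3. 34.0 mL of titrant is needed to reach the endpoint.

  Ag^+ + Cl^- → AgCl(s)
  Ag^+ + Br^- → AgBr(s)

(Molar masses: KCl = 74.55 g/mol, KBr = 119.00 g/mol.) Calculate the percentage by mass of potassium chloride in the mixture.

23.1 %

n(AgNO3) = 0.0340 × 0.374 = 0.0127 mol
Let x = n(KCl), y = n(KBr).
Titrant: 1x + 1y = 0.0127;  mass: 74.55x + 119.00y = 1.33
Solving, x = 4.12 × 10^-3 mol, y = 8.59 × 10^-3 mol
mass of KCl = 4.12 × 10^-3 × 74.55 = 0.307 g
% KCl = 0.307 / 1.33 × 100 = 23.1 %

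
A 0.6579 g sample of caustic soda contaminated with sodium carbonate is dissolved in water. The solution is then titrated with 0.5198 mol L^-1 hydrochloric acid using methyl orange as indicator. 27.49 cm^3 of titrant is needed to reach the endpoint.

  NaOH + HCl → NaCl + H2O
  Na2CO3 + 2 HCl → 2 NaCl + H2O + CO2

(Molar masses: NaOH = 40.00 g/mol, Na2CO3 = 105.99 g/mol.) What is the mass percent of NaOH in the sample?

46.49 %

n(HCl) = 0.02749 × 0.5198 = 0.01429 mol
Let x = n(NaOH), y = n(Na2CO3).
Titrant: 1x + 2y = 0.01429;  mass: 40.00x + 105.99y = 0.6579
Solving, x = 7.646 × 10^-3 mol, y = 3.322 × 10^-3 mol
mass of NaOH = 7.646 × 10^-3 × 40.00 = 0.3058 g
% NaOH = 0.3058 / 0.6579 × 100 = 46.49 %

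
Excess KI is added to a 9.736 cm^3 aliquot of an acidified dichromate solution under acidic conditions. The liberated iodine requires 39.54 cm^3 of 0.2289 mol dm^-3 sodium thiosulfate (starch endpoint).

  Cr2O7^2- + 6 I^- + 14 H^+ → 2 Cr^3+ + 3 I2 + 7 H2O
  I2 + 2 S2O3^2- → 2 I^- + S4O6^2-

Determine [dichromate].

0.1549 mol/L

n(S2O3^2-) = 0.03954 × 0.2289 = 9.051 × 10^-3 mol
n(I2) = n(S2O3^2-)/2 = 4.525 × 10^-3 mol
From the 1:3 ratio, n(Cr2O7^2-) in the aliquot = 1/3 × 4.525 × 10^-3 = 1.508 × 10^-3 mol
[Cr2O7^2-] = 1.508 × 10^-3 / 0.009736 = 0.1549 mol/L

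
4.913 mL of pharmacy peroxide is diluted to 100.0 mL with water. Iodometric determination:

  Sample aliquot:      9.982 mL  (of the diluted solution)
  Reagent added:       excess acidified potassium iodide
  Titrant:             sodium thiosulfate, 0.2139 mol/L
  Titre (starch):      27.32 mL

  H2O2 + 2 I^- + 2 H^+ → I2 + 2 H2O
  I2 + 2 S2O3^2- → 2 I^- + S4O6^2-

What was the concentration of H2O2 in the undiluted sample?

5.958 mol/L

n(S2O3^2-) = 0.02732 × 0.2139 = 5.844 × 10^-3 mol
n(I2) = n(S2O3^2-)/2 = 2.922 × 10^-3 mol
n(H2O2) in the aliquot = 2.922 × 10^-3 mol (1:1 ratio)
[H2O2]_dilute = 2.922 × 10^-3 / 0.009982 = 0.2927 mol/L
[H2O2]_original = 0.2927 × 100.0/4.913 = 5.958 mol/L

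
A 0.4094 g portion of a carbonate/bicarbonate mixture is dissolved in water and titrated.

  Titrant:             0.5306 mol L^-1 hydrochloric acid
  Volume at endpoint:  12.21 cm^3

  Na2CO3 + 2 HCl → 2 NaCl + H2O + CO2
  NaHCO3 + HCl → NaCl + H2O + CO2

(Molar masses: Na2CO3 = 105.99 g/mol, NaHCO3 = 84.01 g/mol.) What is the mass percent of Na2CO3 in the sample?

n(HCl) = 0.01221 × 0.5306 = 6.479 × 10^-3 mol
Let x = n(Na2CO3), y = n(NaHCO3).
Titrant: 2x + 1y = 6.479 × 10^-3;  mass: 105.99x + 84.01y = 0.4094
Solving, x = 2.174 × 10^-3 mol, y = 2.130 × 10^-3 mol
mass of Na2CO3 = 2.174 × 10^-3 × 105.99 = 0.2304 g
% Na2CO3 = 0.2304 / 0.4094 × 100 = 56.29 %

56.29 %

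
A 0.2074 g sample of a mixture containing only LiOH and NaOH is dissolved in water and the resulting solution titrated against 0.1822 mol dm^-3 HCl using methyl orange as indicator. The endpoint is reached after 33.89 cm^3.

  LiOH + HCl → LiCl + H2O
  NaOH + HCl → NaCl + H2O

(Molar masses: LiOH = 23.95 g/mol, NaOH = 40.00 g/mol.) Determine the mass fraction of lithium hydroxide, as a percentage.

n(HCl) = 0.03389 × 0.1822 = 6.175 × 10^-3 mol
Let x = n(LiOH), y = n(NaOH).
Titrant: 1x + 1y = 6.175 × 10^-3;  mass: 23.95x + 40.00y = 0.2074
Solving, x = 2.467 × 10^-3 mol, y = 3.708 × 10^-3 mol
mass of LiOH = 2.467 × 10^-3 × 23.95 = 0.05908 g
% LiOH = 0.05908 / 0.2074 × 100 = 28.48 %

28.48 %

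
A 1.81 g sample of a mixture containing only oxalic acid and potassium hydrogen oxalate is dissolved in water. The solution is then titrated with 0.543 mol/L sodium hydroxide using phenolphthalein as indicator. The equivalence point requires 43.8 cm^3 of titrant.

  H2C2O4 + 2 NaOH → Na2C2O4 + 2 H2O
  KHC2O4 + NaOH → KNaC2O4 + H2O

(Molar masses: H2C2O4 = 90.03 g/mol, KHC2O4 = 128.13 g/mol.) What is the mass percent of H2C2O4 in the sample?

37.0 %

n(NaOH) = 0.0438 × 0.543 = 0.0238 mol
Let x = n(H2C2O4), y = n(KHC2O4).
Titrant: 2x + 1y = 0.0238;  mass: 90.03x + 128.13y = 1.81
Solving, x = 7.44 × 10^-3 mol, y = 8.90 × 10^-3 mol
mass of H2C2O4 = 7.44 × 10^-3 × 90.03 = 0.670 g
% H2C2O4 = 0.670 / 1.81 × 100 = 37.0 %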